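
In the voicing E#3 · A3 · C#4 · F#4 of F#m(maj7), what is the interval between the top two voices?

Those voices are C#4 and F#4.
Counting 4 letters and 5 half steps from C# gives a perfect fourth.

P4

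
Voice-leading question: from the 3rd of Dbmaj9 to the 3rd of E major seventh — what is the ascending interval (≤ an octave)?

augmented second

The 3rd of Dbmaj9 is F; the 3rd of E major seventh is G#.
2 letter names make it a second; at 3 semitones (a half step wider than major) the quality is augmented.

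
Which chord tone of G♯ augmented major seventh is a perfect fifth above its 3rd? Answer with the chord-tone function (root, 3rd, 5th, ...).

G♯ augmented major seventh: G♯–B♯–D𝄪–F𝄪.
The 3rd is B♯. A perfect fifth above B♯ is F𝄪.
F𝄪 is the chord's 7th.

7th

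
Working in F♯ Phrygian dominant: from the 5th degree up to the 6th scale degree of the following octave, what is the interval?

Spelling F♯ Phrygian dominant: F♯ G A♯ B C♯ D E.
The 5th degree is C♯ and the degree 6 (up an octave) is D.
From C♯ to D: 13 semitones over a ninth = minor.

minor 9th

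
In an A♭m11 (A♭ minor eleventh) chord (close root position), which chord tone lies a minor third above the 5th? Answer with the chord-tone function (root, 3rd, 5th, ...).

7th

Spelling the chord: A♭-C♭-E♭-G♭-B♭-D♭.
The 5th is E♭. A minor third above E♭ is G♭.
G♭ is the chord's 7th.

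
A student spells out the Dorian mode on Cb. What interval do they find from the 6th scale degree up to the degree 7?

m2

The scale runs Cb Db Ebb Fb Gb Ab Bbb.
So we need the interval from Ab up to Bbb.
2 letter names make it a second; at 1 semitone (a half step narrower than major) the quality is minor.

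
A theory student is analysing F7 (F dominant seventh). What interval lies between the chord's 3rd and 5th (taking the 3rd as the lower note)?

minor third

F7: F-A-C-Eb.
The 3rd is A and the 5th is C.
From A to C: 3 semitones over a third = minor.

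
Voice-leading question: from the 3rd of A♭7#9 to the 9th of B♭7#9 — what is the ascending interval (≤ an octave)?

A♭7#9 has C as its 3rd, and B♭7#9 has C♯ as its 9th.
From C to C♯: 1 semitone over a unison = augmented.

augmented unison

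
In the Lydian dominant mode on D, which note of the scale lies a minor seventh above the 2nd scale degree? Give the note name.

The scale is D E F# G# A B C.
The 2nd scale degree is E; a minor seventh above that is D — scale degree 1.

D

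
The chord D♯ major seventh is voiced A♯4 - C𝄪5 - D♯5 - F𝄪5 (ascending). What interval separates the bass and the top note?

The outer voices are A♯4 and F𝄪5.
From A♯ to F𝄪 is 9 semitones, exactly the major sixth.

major sixth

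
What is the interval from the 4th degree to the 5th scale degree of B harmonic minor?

major second

The scale runs B C♯ D E F♯ G A♯.
That puts E below F♯.
E up to F♯ spans 2 letter names and 2 semitones — a major second.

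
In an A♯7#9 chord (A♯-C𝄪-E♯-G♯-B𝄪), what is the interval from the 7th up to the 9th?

So we need the interval from G♯ up to B𝄪.
From G♯ to B𝄪: 5 semitones over a third = augmented.

augmented third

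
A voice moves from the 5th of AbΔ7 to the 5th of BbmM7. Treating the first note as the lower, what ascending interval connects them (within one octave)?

major second

The 5th of AbΔ7 is Eb; the 5th of BbmM7 is F.
Counting 2 letters and 2 half steps from Eb gives a major second.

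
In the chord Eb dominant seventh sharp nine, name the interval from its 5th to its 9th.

augmented fifth

The chord tones of Eb7#9 are Eb-G-Bb-Db-F#.
That puts Bb below F#.
From Bb to F#: 8 semitones over a fifth = augmented.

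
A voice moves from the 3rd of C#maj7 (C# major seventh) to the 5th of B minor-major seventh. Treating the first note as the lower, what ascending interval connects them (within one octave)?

The 3rd of C#maj7 (C# major seventh) is E#; the 5th of B minor-major seventh is F#.
E# up to F# is 1 semitone, a half step narrower than a major second, so the interval is minor.

minor second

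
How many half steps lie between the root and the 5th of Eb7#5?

8

Spelling the chord: Eb G B Db.
Eb to B is an augmented fifth: 8 semitones.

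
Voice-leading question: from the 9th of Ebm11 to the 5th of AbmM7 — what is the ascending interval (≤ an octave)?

minor seventh

The 9th of Ebm11 is F; the 5th of AbmM7 is Eb.
F up to Eb is 10 semitones, a half step narrower than a major seventh, so the interval is minor.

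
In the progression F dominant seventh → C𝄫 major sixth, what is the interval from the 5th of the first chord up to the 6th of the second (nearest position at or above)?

The 5th of F dominant seventh is C; the 6th of C𝄫 major sixth is A𝄫.
6 letter names make it a sixth; at 7 semitones (a whole step narrower than major) the quality is diminished.

diminished 6th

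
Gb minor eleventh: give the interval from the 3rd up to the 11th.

major 9th

Gbm11 (Gb minor eleventh) is spelled Gb, Bbb, Db, Fb, Ab, Cb.
3rd = Bbb; 11th = Cb.
From Bbb to Cb is 14 semitones, exactly the major ninth.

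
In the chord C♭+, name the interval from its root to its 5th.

Spelling the chord: C♭-E♭-G.
That puts C♭ below G.
5 letter names make it a fifth; at 8 semitones (a half step wider than perfect) the quality is augmented.

augmented 5th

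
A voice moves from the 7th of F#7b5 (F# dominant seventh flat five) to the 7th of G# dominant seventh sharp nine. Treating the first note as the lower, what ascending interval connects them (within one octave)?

The 7th of F#7b5 (F# dominant seventh flat five) is E; the 7th of G# dominant seventh sharp nine is F#.
From E to F# is 2 semitones, exactly the major second.

major second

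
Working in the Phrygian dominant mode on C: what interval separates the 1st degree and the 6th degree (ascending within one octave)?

Spelling the Phrygian dominant mode on C: C D♭ E F G A♭ B♭.
So we need the interval from C up to A♭.
6 letter names make it a sixth; at 8 semitones (a half step narrower than major) the quality is minor.

minor 6th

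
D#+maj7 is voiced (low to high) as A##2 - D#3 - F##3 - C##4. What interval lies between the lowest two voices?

diminished fourth

Those voices are A##2 and D#3.
A## up to D# is 4 semitones, a half step narrower than a perfect fourth, so the interval is diminished.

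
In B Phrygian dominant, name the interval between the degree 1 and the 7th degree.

Spelling B Phrygian dominant: B C D♯ E F♯ G A.
That puts B below A.
7 letter names make it a seventh; at 10 semitones (a half step narrower than major) the quality is minor.

minor seventh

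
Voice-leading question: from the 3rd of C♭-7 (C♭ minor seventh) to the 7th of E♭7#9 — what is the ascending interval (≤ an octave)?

C♭-7 (C♭ minor seventh) has E𝄫 as its 3rd, and E♭7#9 has D♭ as its 7th.
From E𝄫 to D♭ is 11 semitones, exactly the major seventh.

M7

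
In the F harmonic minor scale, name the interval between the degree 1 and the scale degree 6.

The scale runs F G Ab Bb C Db E.
Degree 1 = F; 6th degree = Db.
From F to Db: 8 semitones over a sixth = minor.

minor sixth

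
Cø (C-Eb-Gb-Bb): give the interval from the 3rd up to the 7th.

perfect fifth

3rd = Eb; 7th = Bb.
Counting 5 letters and 7 half steps from Eb gives a perfect fifth.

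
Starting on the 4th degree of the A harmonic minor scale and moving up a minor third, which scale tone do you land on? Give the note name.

F

The scale is A B C D E F G♯.
The 4th degree is D; a minor third above that is F — scale degree 6.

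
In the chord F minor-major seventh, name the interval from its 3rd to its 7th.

Fm(maj7): F-Ab-C-E.
So we need the interval from Ab up to E.
5 letter names make it a fifth; at 8 semitones (a half step wider than perfect) the quality is augmented.

augmented fifth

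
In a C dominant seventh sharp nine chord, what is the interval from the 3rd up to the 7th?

C dominant seventh sharp nine is spelled C-E-G-Bb-D#.
The 3rd is E and the 7th is Bb.
From E to Bb: 6 semitones over a fifth = diminished.

diminished 5th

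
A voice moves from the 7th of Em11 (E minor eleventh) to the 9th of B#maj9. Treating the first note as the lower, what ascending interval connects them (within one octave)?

The 7th of Em11 (E minor eleventh) is D; the 9th of B#maj9 is C##.
7 letter names make it a seventh; at 12 semitones (a half step wider than major) the quality is augmented.

A7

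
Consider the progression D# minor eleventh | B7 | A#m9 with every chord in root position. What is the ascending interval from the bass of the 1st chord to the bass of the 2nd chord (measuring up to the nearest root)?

The roots are D# and B.
6 letter names make it a sixth; at 8 semitones (a half step narrower than major) the quality is minor.

minor sixth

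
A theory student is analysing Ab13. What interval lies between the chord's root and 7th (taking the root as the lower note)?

minor 7th

Ab13 is spelled Ab, C, Eb, Gb, Bb, F.
The root is Ab and the 7th is Gb.
7 letter names make it a seventh; at 10 semitones (a half step narrower than major) the quality is minor.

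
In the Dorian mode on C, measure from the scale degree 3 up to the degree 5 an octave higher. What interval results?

major 10th

C dorian: C D Eb F G A Bb.
That puts Eb below G.
Eb up to G spans 10 letter names and 16 semitones — a major tenth.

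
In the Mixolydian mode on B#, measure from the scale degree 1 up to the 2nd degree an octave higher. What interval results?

major ninth

B# mixolydian: B# C## D## E# F## G## A#.
The scale degree 1 is B# and the 2nd scale degree (up an octave) is C##.
Counting 9 letters and 14 half steps from B# gives a major ninth.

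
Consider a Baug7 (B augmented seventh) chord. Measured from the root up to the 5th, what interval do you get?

augmented 5th

The chord tones of B augmented seventh are B, D♯, F𝄪, A.
The root is B and the 5th is F𝄪.
From B to F𝄪: 8 semitones over a fifth = augmented.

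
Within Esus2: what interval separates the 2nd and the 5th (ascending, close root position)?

perfect fourth

Esus2 is spelled E–F#–B.
The 2nd is F# and the 5th is B.
Counting 4 letters and 5 half steps from F# gives a perfect fourth.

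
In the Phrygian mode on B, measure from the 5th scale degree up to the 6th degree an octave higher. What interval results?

m9

Spelling the Phrygian mode on B: B C D E F# G A.
The 5th scale degree is F# and the degree 6 (up an octave) is G.
9 letter names make it a ninth; at 13 semitones (a half step narrower than major) the quality is minor.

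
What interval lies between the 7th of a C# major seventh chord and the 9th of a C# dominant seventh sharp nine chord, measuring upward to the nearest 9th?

major third

C# major seventh has B# as its 7th, and C# dominant seventh sharp nine has D## as its 9th.
B# up to D## spans 3 letter names and 4 semitones — a major third.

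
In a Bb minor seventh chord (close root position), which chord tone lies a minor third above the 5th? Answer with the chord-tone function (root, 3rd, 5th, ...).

7th

Bb minor seventh is spelled Bb, Db, F, Ab.
The 5th is F. A minor third above F is Ab.
Ab is the chord's 7th.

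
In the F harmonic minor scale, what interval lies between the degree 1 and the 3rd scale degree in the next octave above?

minor 10th

Spelling the F harmonic minor scale: F G A♭ B♭ C D♭ E.
That puts F below A♭.
F up to A♭ is 15 semitones, a half step narrower than a major tenth, so the interval is minor.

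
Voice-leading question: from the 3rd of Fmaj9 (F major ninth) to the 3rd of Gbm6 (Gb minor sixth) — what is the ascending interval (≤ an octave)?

diminished 2nd

Fmaj9 (F major ninth) has A as its 3rd, and Gbm6 (Gb minor sixth) has Bbb as its 3rd.
A up to Bbb is 0 semitones, a whole step narrower than a major second, so the interval is diminished.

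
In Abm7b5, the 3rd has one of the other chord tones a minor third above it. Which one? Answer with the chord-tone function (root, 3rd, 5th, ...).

5th

Abm7b5 is spelled Ab-Cb-Ebb-Gb.
The 3rd is Cb. A minor third above Cb is Ebb.
Ebb is the chord's 5th.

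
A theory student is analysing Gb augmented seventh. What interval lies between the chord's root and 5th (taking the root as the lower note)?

augmented fifth

Gb+7 (Gb augmented seventh) is spelled Gb-Bb-D-Fb.
So we need the interval from Gb up to D.
5 letter names make it a fifth; at 8 semitones (a half step wider than perfect) the quality is augmented.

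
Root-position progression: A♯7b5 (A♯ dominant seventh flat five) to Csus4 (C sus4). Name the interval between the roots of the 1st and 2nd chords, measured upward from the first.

The roots are A♯ and C.
3 letter names make it a third; at 2 semitones (a whole step narrower than major) the quality is diminished.

diminished 3rd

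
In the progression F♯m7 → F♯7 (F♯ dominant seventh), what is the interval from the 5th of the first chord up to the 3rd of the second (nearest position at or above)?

M6

The 5th of F♯m7 is C♯; the 3rd of F♯7 (F♯ dominant seventh) is A♯.
Counting 6 letters and 9 half steps from C♯ gives a major sixth.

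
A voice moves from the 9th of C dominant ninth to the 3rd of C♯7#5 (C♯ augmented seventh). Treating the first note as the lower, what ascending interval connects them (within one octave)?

augmented 2nd

C dominant ninth has D as its 9th, and C♯7#5 (C♯ augmented seventh) has E♯ as its 3rd.
From D to E♯: 3 semitones over a second = augmented.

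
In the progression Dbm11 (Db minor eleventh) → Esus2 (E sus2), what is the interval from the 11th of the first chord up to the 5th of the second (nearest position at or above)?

Dbm11 (Db minor eleventh) has Gb as its 11th, and Esus2 (E sus2) has B as its 5th.
From Gb to B: 5 semitones over a third = augmented.

augmented third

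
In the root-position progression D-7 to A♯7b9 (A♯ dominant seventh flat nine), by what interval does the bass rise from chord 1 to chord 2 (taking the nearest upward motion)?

augmented fifth

The roots are D and A♯.
From D to A♯: 8 semitones over a fifth = augmented.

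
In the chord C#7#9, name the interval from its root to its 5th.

P5

C#7#9 (C# dominant seventh sharp nine) is spelled C#–E#–G#–B–D##.
Root = C#; 5th = G#.
From C# to G# is 7 semitones, exactly the perfect fifth.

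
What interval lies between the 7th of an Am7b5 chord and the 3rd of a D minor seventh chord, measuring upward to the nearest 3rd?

Am7b5 has G as its 7th, and D minor seventh has F as its 3rd.
From G to F: 10 semitones over a seventh = minor.

minor seventh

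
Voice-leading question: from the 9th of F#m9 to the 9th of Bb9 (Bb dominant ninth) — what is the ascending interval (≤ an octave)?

The 9th of F#m9 is G#; the 9th of Bb9 (Bb dominant ninth) is C.
From G# to C: 4 semitones over a fourth = diminished.

d4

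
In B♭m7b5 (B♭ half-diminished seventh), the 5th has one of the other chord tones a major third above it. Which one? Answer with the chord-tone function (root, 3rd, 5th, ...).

Spelling the chord: B♭ D♭ F♭ A♭.
The 5th is F♭. A major third above F♭ is A♭.
A♭ is the chord's 7th.

7th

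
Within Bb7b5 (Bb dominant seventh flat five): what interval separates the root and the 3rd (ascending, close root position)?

major third

Spelling the chord: Bb, D, Fb, Ab.
That puts Bb below D.
From Bb to D is 4 semitones, exactly the major third.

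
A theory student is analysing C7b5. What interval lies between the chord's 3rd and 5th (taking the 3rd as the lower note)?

C dominant seventh flat five is spelled C, E, G♭, B♭.
The 3rd is E and the 5th is G♭.
From E to G♭: 2 semitones over a third = diminished.

diminished third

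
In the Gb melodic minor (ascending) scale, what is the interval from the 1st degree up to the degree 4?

Spelling the Gb melodic minor (ascending) scale: Gb Ab Bbb Cb Db Eb F.
1st degree = Gb; 4th scale degree = Cb.
From Gb to Cb is 5 semitones, exactly the perfect fourth.

perfect 4th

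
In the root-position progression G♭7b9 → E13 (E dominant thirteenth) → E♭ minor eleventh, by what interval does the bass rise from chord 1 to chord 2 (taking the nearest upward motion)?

augmented sixth

The roots are G♭ and E.
G♭ up to E is 10 semitones, a half step wider than a major sixth, so the interval is augmented.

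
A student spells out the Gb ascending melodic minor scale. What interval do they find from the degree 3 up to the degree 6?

Spelling the Gb ascending melodic minor scale: Gb Ab Bbb Cb Db Eb F.
That puts Bbb below Eb.
From Bbb to Eb: 6 semitones over a fourth = augmented.

augmented 4th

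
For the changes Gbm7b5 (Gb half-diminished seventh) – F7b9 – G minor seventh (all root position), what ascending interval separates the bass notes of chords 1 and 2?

major seventh

The roots are Gb and F.
Gb up to F spans 7 letter names and 11 semitones — a major seventh.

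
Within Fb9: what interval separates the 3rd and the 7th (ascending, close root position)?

Fb9 is spelled Fb–Ab–Cb–Ebb–Gb.
3rd = Ab; 7th = Ebb.
5 letter names make it a fifth; at 6 semitones (a half step narrower than perfect) the quality is diminished.
That tritone between 3rd and 7th is what gives the dominant seventh its pull toward resolution.

d5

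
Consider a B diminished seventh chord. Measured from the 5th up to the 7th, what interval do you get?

Bdim7 (B diminished seventh) is spelled B–D–F–Ab.
That puts F below Ab.
From F to Ab: 3 semitones over a third = minor.

minor third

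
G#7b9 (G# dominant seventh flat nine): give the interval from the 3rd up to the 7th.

diminished 5th

Spelling the chord: G#, B#, D#, F#, A.
3rd = B#; 7th = F#.
B# up to F# is 6 semitones, a half step narrower than a perfect fifth, so the interval is diminished.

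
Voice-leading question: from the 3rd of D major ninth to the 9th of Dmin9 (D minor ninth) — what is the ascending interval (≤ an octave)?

D major ninth has F# as its 3rd, and Dmin9 (D minor ninth) has E as its 9th.
From F# to E: 10 semitones over a seventh = minor.

minor seventh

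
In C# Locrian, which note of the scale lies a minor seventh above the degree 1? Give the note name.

B

The scale is C# D E F# G A B.
The degree 1 is C#; a minor seventh above that is B — scale degree 7.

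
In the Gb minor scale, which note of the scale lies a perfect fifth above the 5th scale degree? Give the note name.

Ab

The scale is Gb Ab Bbb Cb Db Ebb Fb.
The 5th scale degree is Db; a perfect fifth above that is Ab — scale degree 2.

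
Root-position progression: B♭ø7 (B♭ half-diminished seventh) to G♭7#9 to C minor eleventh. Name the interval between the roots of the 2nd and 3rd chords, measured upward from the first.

augmented fourth

The roots are G♭ and C.
4 letter names make it a fourth; at 6 semitones (a half step wider than perfect) the quality is augmented.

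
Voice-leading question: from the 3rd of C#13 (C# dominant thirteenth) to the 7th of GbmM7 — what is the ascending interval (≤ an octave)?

The 3rd of C#13 (C# dominant thirteenth) is E#; the 7th of GbmM7 is F.
From E# to F: 0 semitones over a second = diminished.

d2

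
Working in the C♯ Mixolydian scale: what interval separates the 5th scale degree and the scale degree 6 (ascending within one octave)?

Spelling the C♯ Mixolydian scale: C♯ D♯ E♯ F♯ G♯ A♯ B.
That puts G♯ below A♯.
G♯ up to A♯ spans 2 letter names and 2 semitones — a major second.

major second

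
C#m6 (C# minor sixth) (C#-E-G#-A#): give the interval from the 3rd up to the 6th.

So we need the interval from E up to A#.
4 letter names make it a fourth; at 6 semitones (a half step wider than perfect) the quality is augmented.

augmented fourth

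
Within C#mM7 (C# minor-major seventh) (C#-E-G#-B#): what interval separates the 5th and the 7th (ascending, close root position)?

major 3rd

5th = G#; 7th = B#.
Counting 3 letters and 4 half steps from G# gives a major third.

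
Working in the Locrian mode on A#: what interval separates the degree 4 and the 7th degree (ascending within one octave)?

perfect fourth

A# locrian: A# B C# D# E F# G#.
Degree 4 = D#; degree 7 = G#.
D# up to G# spans 4 letter names and 5 semitones — a perfect fourth.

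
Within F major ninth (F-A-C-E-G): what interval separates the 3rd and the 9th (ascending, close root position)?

minor seventh

The 3rd is A and the 9th is G.
7 letter names make it a seventh; at 10 semitones (a half step narrower than major) the quality is minor.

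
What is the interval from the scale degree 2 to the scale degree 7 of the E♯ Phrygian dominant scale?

E♯ phrygian dominant: E♯ F♯ G𝄪 A♯ B♯ C♯ D♯.
The scale degree 2 is F♯ and the 7th scale degree is D♯.
F♯ up to D♯ spans 6 letter names and 9 semitones — a major sixth.

major sixth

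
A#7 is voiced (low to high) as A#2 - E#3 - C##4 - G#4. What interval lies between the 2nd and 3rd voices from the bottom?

major sixth

Those voices are E#3 and C##4.
From E# to C## is 9 semitones, exactly the major sixth.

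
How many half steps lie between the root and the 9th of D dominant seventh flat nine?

The chord tones of D dominant seventh flat nine are D F♯ A C E♭.
D to E♭ is a minor ninth: 13 semitones.

13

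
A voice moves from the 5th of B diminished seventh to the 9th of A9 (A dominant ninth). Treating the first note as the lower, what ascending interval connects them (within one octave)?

augmented fourth

The 5th of B diminished seventh is F; the 9th of A9 (A dominant ninth) is B.
4 letter names make it a fourth; at 6 semitones (a half step wider than perfect) the quality is augmented.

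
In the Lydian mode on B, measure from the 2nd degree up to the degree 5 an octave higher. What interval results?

perfect eleventh

The scale runs B C# D# E# F# G# A#.
The 2nd degree is C# and the 5th degree (up an octave) is F#.
C# up to F# spans 11 letter names and 17 semitones — a perfect eleventh.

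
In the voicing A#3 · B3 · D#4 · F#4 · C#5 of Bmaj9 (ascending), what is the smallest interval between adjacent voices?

minor second

Adjacent intervals: A#3→B3 = minor second; B3→D#4 = major third; D#4→F#4 = minor third; F#4→C#5 = perfect fifth.
The smallest is A#3 to B3, a minor second (1 semitone).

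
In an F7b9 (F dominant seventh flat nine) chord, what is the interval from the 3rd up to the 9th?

F7b9 (F dominant seventh flat nine) is spelled F–A–C–E♭–G♭.
That puts A below G♭.
A up to G♭ is 9 semitones, a whole step narrower than a major seventh, so the interval is diminished.

diminished seventh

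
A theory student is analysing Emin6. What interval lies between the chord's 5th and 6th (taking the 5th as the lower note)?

major second

The chord tones of Em6 are E-G-B-C#.
That puts B below C#.
From B to C# is 2 semitones, exactly the major second.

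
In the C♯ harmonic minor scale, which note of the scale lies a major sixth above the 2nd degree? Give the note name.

The scale is C♯ D♯ E F♯ G♯ A B♯.
The 2nd degree is D♯; a major sixth above that is B♯ — scale degree 7.

B#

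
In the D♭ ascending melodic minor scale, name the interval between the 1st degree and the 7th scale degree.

major seventh

D♭ melodic minor: D♭ E♭ F♭ G♭ A♭ B♭ C.
The 1st degree is D♭ and the scale degree 7 is C.
From D♭ to C is 11 semitones, exactly the major seventh.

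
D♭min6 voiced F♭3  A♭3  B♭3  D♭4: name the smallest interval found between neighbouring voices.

Adjacent intervals: F♭3→A♭3 = major third; A♭3→B♭3 = major second; B♭3→D♭4 = minor third.
The smallest is A♭3 to B♭3, a major second (2 semitones).

major second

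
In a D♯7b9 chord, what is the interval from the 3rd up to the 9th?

D♯7b9 (D♯ dominant seventh flat nine): D♯, F𝄪, A♯, C♯, E.
3rd = F𝄪; 9th = E.
From F𝄪 to E: 9 semitones over a seventh = diminished.

diminished seventh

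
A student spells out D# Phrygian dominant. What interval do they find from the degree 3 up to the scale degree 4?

minor second

D# phrygian dominant: D# E F## G# A# B C#.
That puts F## below G#.
F## up to G# is 1 semitone, a half step narrower than a major second, so the interval is minor.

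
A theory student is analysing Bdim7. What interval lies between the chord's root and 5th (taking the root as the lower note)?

Spelling the chord: B–D–F–Ab.
So we need the interval from B up to F.
B up to F is 6 semitones, a half step narrower than a perfect fifth, so the interval is diminished.

diminished fifth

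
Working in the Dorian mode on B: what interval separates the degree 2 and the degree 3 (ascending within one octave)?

The scale runs B C# D E F# G# A.
Degree 2 = C#; 3rd scale degree = D.
C# up to D is 1 semitone, a half step narrower than a major second, so the interval is minor.

minor second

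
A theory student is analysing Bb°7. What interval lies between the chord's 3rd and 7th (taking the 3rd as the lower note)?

diminished fifth

The chord tones of Bb°7 (Bb diminished seventh) are Bb, Db, Fb, Abb.
So we need the interval from Db up to Abb.
Db up to Abb is 6 semitones, a half step narrower than a perfect fifth, so the interval is diminished.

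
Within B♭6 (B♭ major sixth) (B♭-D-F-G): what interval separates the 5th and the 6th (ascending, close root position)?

major 2nd

That puts F below G.
F up to G spans 2 letter names and 2 semitones — a major second.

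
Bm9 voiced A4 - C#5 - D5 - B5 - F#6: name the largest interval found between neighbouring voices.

Adjacent intervals: A4→C#5 = major third; C#5→D5 = minor second; D5→B5 = major sixth; B5→F#6 = perfect fifth.
The largest is D5 to B5, a major sixth (9 semitones).

major sixth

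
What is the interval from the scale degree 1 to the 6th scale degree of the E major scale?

M6

E major: E F♯ G♯ A B C♯ D♯.
The scale degree 1 is E and the scale degree 6 is C♯.
E up to C♯ spans 6 letter names and 9 semitones — a major sixth.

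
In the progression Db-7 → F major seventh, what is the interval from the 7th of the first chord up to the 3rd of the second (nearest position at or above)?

The 7th of Db-7 is Cb; the 3rd of F major seventh is A.
Cb up to A is 10 semitones, a half step wider than a major sixth, so the interval is augmented.

augmented sixth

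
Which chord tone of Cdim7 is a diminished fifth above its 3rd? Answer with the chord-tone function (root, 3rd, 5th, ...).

C°7: C–Eb–Gb–Bbb.
The 3rd is Eb. A diminished fifth above Eb is Bbb.
Bbb is the chord's 7th.

7th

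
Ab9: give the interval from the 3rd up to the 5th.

Ab9: Ab–C–Eb–Gb–Bb.
3rd = C; 5th = Eb.
C up to Eb is 3 semitones, a half step narrower than a major third, so the interval is minor.

m3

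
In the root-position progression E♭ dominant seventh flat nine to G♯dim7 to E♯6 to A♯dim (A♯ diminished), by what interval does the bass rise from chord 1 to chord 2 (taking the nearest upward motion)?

The roots are E♭ and G♯.
E♭ up to G♯ is 5 semitones, a half step wider than a major third, so the interval is augmented.

augmented third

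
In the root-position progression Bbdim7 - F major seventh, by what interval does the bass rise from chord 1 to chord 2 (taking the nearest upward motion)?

perfect fifth

The roots are Bb and F.
From Bb to F is 7 semitones, exactly the perfect fifth.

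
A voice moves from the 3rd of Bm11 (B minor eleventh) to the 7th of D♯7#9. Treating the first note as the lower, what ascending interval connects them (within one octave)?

Bm11 (B minor eleventh) has D as its 3rd, and D♯7#9 has C♯ as its 7th.
Counting 7 letters and 11 half steps from D gives a major seventh.

M7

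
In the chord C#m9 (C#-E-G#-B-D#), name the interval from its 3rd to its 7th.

perfect fifth

So we need the interval from E up to B.
E up to B spans 5 letter names and 7 semitones — a perfect fifth.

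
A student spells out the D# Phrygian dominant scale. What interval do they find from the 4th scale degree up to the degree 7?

perfect 4th

D# phrygian dominant: D# E F## G# A# B C#.
4th scale degree = G#; scale degree 7 = C#.
Counting 4 letters and 5 half steps from G# gives a perfect fourth.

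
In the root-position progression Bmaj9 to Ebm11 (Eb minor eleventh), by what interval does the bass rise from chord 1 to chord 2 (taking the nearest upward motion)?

diminished 4th

The roots are B and Eb.
From B to Eb: 4 semitones over a fourth = diminished.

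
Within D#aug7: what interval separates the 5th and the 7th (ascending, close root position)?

diminished third

Spelling the chord: D#–F##–A##–C#.
5th = A##; 7th = C#.
From A## to C#: 2 semitones over a third = diminished.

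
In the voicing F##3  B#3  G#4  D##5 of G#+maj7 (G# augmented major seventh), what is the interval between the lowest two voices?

perfect fourth

Those voices are F##3 and B#3.
From F## to B# is 5 semitones, exactly the perfect fourth.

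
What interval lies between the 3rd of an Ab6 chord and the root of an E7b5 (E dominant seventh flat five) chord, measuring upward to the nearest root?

Ab6 has C as its 3rd, and E7b5 (E dominant seventh flat five) has E as its root.
C up to E spans 3 letter names and 4 semitones — a major third.

major 3rd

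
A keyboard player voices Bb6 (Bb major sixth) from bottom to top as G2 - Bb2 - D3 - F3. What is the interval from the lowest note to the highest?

m7

The outer voices are G2 and F3.
7 letter names make it a seventh; at 10 semitones (a half step narrower than major) the quality is minor.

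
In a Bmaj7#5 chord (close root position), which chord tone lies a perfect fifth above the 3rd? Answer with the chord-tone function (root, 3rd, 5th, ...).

Spelling the chord: B–D♯–F𝄪–A♯.
The 3rd is D♯. A perfect fifth above D♯ is A♯.
A♯ is the chord's 7th.

7th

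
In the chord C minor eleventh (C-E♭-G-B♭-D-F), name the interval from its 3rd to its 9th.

So we need the interval from E♭ up to D.
Counting 7 letters and 11 half steps from E♭ gives a major seventh.

major 7th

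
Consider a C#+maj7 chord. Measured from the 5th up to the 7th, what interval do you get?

Spelling the chord: C#–E#–G##–B#.
So we need the interval from G## up to B#.
G## up to B# is 3 semitones, a half step narrower than a major third, so the interval is minor.

minor third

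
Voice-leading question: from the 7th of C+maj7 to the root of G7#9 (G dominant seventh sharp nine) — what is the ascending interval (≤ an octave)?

m6

C+maj7 has B as its 7th, and G7#9 (G dominant seventh sharp nine) has G as its root.
6 letter names make it a sixth; at 8 semitones (a half step narrower than major) the quality is minor.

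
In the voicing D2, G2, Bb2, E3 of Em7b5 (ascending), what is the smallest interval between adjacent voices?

minor third

Adjacent intervals: D2→G2 = perfect fourth; G2→Bb2 = minor third; Bb2→E3 = augmented fourth.
The smallest is G2 to Bb2, a minor third (3 semitones).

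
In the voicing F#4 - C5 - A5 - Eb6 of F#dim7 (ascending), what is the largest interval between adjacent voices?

Adjacent intervals: F#4→C5 = diminished fifth; C5→A5 = major sixth; A5→Eb6 = diminished fifth.
The largest is C5 to A5, a major sixth (9 semitones).

major sixth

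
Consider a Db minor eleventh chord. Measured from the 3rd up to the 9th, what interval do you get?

Spelling the chord: Db, Fb, Ab, Cb, Eb, Gb.
The 3rd is Fb and the 9th is Eb.
From Fb to Eb is 11 semitones, exactly the major seventh.

major 7th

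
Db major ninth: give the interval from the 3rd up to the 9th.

Db major ninth is spelled Db, F, Ab, C, Eb.
The 3rd is F and the 9th is Eb.
From F to Eb: 10 semitones over a seventh = minor.

minor 7th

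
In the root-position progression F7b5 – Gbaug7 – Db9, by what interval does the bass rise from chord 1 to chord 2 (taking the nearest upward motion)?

minor second

The roots are F and Gb.
F up to Gb is 1 semitone, a half step narrower than a major second, so the interval is minor.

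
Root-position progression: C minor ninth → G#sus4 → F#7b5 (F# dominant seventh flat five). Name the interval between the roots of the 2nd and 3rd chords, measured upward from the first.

minor seventh

The roots are G# and F#.
7 letter names make it a seventh; at 10 semitones (a half step narrower than major) the quality is minor.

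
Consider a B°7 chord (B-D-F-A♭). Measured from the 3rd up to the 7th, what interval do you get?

3rd = D; 7th = A♭.
5 letter names make it a fifth; at 6 semitones (a half step narrower than perfect) the quality is diminished.

d5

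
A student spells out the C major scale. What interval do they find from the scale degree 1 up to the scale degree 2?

C major: C D E F G A B.
So we need the interval from C up to D.
From C to D is 2 semitones, exactly the major second.

major second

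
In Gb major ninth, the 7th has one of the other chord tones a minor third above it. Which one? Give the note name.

Ab

Gb major ninth is spelled Gb, Bb, Db, F, Ab.
The 7th is F. A minor third above F is Ab.
Ab is the chord's 9th.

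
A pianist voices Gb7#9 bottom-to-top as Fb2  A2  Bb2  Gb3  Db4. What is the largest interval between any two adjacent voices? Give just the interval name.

minor 6th

Adjacent intervals: Fb2→A2 = augmented third; A2→Bb2 = minor second; Bb2→Gb3 = minor sixth; Gb3→Db4 = perfect fifth.
The largest is Bb2 to Gb3, a minor sixth (8 semitones).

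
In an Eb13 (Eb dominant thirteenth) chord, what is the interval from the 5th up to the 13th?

major ninth

The chord tones of Eb13 are Eb-G-Bb-Db-F-C.
That puts Bb below C.
Counting 9 letters and 14 half steps from Bb gives a major ninth.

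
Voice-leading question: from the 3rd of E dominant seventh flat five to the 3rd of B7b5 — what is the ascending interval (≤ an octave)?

The 3rd of E dominant seventh flat five is G#; the 3rd of B7b5 is D#.
G# up to D# spans 5 letter names and 7 semitones — a perfect fifth.

perfect fifth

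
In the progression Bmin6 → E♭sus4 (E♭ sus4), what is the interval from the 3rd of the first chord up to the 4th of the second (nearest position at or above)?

diminished fifth

Bmin6 has D as its 3rd, and E♭sus4 (E♭ sus4) has A♭ as its 4th.
D up to A♭ is 6 semitones, a half step narrower than a perfect fifth, so the interval is diminished.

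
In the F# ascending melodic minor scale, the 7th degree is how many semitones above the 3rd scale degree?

8

The scale is F# G# A B C# D# E#.
A up to E# is an augmented fifth — 8 semitones.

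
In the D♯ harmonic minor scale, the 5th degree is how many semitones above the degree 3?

4

The scale is D♯ E♯ F♯ G♯ A♯ B C𝄪.
F♯ up to A♯ is a major third — 4 semitones.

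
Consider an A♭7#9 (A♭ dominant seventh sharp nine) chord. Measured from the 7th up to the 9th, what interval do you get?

augmented third

A♭7#9 (A♭ dominant seventh sharp nine) is spelled A♭ C E♭ G♭ B.
That puts G♭ below B.
From G♭ to B: 5 semitones over a third = augmented.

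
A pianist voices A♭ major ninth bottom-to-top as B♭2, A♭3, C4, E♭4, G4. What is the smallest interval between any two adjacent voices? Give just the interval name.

minor third

Adjacent intervals: B♭2→A♭3 = minor seventh; A♭3→C4 = major third; C4→E♭4 = minor third; E♭4→G4 = major third.
The smallest is C4 to E♭4, a minor third (3 semitones).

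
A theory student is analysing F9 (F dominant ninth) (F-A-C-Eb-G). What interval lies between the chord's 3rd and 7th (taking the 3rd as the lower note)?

So we need the interval from A up to Eb.
A up to Eb is 6 semitones, a half step narrower than a perfect fifth, so the interval is diminished.

d5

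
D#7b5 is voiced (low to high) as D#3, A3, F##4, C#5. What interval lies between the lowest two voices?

diminished fifth

Those voices are D#3 and A3.
5 letter names make it a fifth; at 6 semitones (a half step narrower than perfect) the quality is diminished.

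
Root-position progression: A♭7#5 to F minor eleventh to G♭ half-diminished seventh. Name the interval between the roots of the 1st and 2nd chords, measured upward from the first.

major sixth

The roots are A♭ and F.
From A♭ to F is 9 semitones, exactly the major sixth.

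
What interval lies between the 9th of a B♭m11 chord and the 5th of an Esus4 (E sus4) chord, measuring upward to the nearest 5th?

B♭m11 has C as its 9th, and Esus4 (E sus4) has B as its 5th.
Counting 7 letters and 11 half steps from C gives a major seventh.

major 7th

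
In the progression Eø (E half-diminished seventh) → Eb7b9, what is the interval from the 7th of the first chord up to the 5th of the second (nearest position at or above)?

Eø (E half-diminished seventh) has D as its 7th, and Eb7b9 has Bb as its 5th.
6 letter names make it a sixth; at 8 semitones (a half step narrower than major) the quality is minor.

minor 6th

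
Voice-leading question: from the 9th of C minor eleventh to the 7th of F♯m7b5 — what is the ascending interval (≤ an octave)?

major 2nd

The 9th of C minor eleventh is D; the 7th of F♯m7b5 is E.
D up to E spans 2 letter names and 2 semitones — a major second.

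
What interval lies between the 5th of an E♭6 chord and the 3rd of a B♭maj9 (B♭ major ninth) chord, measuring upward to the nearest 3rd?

major 3rd

The 5th of E♭6 is B♭; the 3rd of B♭maj9 (B♭ major ninth) is D.
From B♭ to D is 4 semitones, exactly the major third.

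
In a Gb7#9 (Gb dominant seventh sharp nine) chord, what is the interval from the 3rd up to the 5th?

minor 3rd

Gb7#9 (Gb dominant seventh sharp nine) is spelled Gb Bb Db Fb A.
The 3rd is Bb and the 5th is Db.
3 letter names make it a third; at 3 semitones (a half step narrower than major) the quality is minor.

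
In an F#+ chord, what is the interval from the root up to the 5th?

augmented 5th

Spelling the chord: F#-A#-C##.
That puts F# below C##.
F# up to C## is 8 semitones, a half step wider than a perfect fifth, so the interval is augmented.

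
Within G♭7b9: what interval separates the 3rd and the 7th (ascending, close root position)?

d5

G♭ dominant seventh flat nine is spelled G♭, B♭, D♭, F♭, A𝄫.
3rd = B♭; 7th = F♭.
5 letter names make it a fifth; at 6 semitones (a half step narrower than perfect) the quality is diminished.
This 3–7 tritone is the characteristic tension at the heart of the dominant sound.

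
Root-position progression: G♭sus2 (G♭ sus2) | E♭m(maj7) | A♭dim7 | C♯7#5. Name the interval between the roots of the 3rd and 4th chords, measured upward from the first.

The roots are A♭ and C♯.
3 letter names make it a third; at 5 semitones (a half step wider than major) the quality is augmented.

augmented third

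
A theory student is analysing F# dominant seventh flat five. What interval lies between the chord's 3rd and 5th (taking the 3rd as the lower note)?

F#7b5: F#–A#–C–E.
That puts A# below C.
From A# to C: 2 semitones over a third = diminished.

d3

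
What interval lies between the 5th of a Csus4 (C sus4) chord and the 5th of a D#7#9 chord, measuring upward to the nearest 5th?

The 5th of Csus4 (C sus4) is G; the 5th of D#7#9 is A#.
2 letter names make it a second; at 3 semitones (a half step wider than major) the quality is augmented.

augmented second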